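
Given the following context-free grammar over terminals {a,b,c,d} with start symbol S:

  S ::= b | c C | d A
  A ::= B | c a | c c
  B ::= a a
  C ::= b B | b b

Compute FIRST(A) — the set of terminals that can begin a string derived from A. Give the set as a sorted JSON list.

FIRST sets, iterate to fixpoint:
[1]
  A via A→c a: +{c}
  B via B→a a: +{a}
  C via C→b B: +{b}
  S via S→b: +{b}
  S via S→c C: +{c}
  S via S→d A: +{d}
  S: {b,c,d}  A: {c}  B: {a}  C: {b}
[2]
  A via A→B: +{a}
  S: {b,c,d}  A: {a,c}  B: {a}  C: {b}
[3] (stable)
  S: {b,c,d}  A: {a,c}  B: {a}  C: {b}

FIRST(A) = ["a", "c"]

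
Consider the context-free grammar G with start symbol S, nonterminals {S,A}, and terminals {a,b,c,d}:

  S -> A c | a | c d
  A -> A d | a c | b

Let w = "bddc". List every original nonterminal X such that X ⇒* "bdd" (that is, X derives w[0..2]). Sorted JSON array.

CNF form of G:
  S -> A T2 | T2 T0 | a
  A -> A T0 | T1 T2 | b
  T0 -> d
  T1 -> a
  T2 -> c

CYK table (by increasing span) — only the sub-triangle for w[0..2]:
  T[0,0] 'b' = {A}
  T[1,1] 'd' = {T0}  orig:{}
  T[2,2] 'd' = {T0}  orig:{}
  T[0,1] 'bd' = {A}
  T[1,2] 'dd' = ∅
  T[0,2] 'bdd' = {A}

Original NTs in T[0,2] deriving "bdd": ["A"]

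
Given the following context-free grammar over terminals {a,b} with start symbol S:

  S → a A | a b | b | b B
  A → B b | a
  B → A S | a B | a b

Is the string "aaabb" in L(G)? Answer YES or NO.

CNF form of G:
  S -> T0 B | T1 A | T1 T0 | b
  A -> B T0 | a
  B -> A S | T1 B | T1 T0
  T0 -> b
  T1 -> a

CYK table (by increasing span):
  [0..0]={A,T1}  "a"  orig:{A}
  [1..1]={A,T1}  "a"  orig:{A}
  [2..2]={A,T1}  "a"  orig:{A}
  [3..3]={S,T0}  "b"  orig:{S}
  [4..4]={S,T0}  "b"  orig:{S}
  [0..1]={S}  "aa"
  [1..2]={S}  "aa"
  [2..3]={B,S}  "ab"
  [3..4]=∅  "bb"
  [0..2]={B}  "aaa"
  [1..3]={B}  "aab"
  [2..4]={A}  "abb"
  [0..3]={A,B}  "aaab"
  [1..4]={A,S}  "aabb"
  [0..4]={A,B,S}  "aaabb"

S ∈ T[0,4] ⇒ YES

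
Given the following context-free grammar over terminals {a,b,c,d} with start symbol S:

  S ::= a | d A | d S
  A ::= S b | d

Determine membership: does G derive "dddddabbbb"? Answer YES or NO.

Convert to CNF:
  S -> T1 A | T1 S | a
  A -> S T0 | d
  T0 -> b
  T1 -> d

CYK fill:
  cell(0,0) d: {A,T1}  orig:{A}
  cell(1,1) d: {A,T1}  orig:{A}
  cell(2,2) d: {A,T1}  orig:{A}
  cell(3,3) d: {A,T1}  orig:{A}
  cell(4,4) d: {A,T1}  orig:{A}
  cell(5,5) a: {S}
  cell(6,6) b: {T0}  orig:{}
  cell(7,7) b: {T0}  orig:{}
  cell(8,8) b: {T0}  orig:{}
  cell(9,9) b: {T0}  orig:{}
  cell(0,1) dd: {S}
  cell(1,2) dd: {S}
  cell(2,3) dd: {S}
  cell(3,4) dd: {S}
  cell(4,5) da: {S}
  cell(5,6) ab: {A}
  cell(6,7) bb: ∅
  cell(7,8) bb: ∅
  cell(8,9) bb: ∅
  cell(0,2) ddd: {S}
  cell(1,3) ddd: {S}
  cell(2,4) ddd: {S}
  cell(3,5) dda: {S}
  cell(4,6) dab: {A,S}
  cell(5,7) abb: ∅
  cell(6,8) bbb: ∅
  cell(7,9) bbb: ∅
  cell(0,3) dddd: {S}
  cell(1,4) dddd: {S}
  cell(2,5) ddda: {S}
  cell(3,6) ddab: {A,S}
  cell(4,7) dabb: {A}
  cell(5,8) abbb: ∅
  cell(6,9) bbbb: ∅
  cell(0,4) ddddd: {S}
  cell(1,5) dddda: {S}
  cell(2,6) dddab: {A,S}
  cell(3,7) ddabb: {A,S}
  cell(4,8) dabbb: ∅
  cell(5,9) abbbb: ∅
  cell(0,5) ddddda: {S}
  cell(1,6) ddddab: {A,S}
  cell(2,7) dddabb: {A,S}
  cell(3,8) ddabbb: {A}
  cell(4,9) dabbbb: ∅
  cell(0,6) dddddab: {A,S}
  cell(1,7) ddddabb: {A,S}
  cell(2,8) dddabbb: {A,S}
  cell(3,9) ddabbbb: ∅
  cell(0,7) dddddabb: {A,S}
  cell(1,8) ddddabbb: {A,S}
  cell(2,9) dddabbbb: {A}
  cell(0,8) dddddabbb: {A,S}
  cell(1,9) ddddabbbb: {A,S}
  cell(0,9) dddddabbbb: {A,S}

S ∈ T[0,9] ⇒ YES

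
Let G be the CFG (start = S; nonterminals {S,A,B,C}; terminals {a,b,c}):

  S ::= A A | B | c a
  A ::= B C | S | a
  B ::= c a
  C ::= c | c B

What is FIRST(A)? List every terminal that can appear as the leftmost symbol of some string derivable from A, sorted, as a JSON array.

FIRST iteration:
[1]
  A via A→a: +{a}
  B via B→c a: +{c}
  C via C→c: +{c}
  S via S→A A: +{a}
  S via S→B: +{c}
  FIRST(S)={a,c}  FIRST(A)={a}  FIRST(B)={c}  FIRST(C)={c}
[2]
  A via A→B C: +{c}
  FIRST(S)={a,c}  FIRST(A)={a,c}  FIRST(B)={c}  FIRST(C)={c}
[3] — fixpoint
  FIRST(S)={a,c}  FIRST(A)={a,c}  FIRST(B)={c}  FIRST(C)={c}

FIRST(A) = ["a", "c"]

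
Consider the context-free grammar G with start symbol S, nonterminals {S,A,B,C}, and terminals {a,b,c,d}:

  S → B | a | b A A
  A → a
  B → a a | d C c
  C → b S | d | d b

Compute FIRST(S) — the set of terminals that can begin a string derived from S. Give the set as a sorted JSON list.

FIRST sets, iterate to fixpoint:
round 1:
  A via A→a: +{a}
  B via B→a a: +{a}
  B via B→d C c: +{d}
  C via C→b S: +{b}
  C via C→d: +{d}
  S via S→B: +{a,d}
  S via S→b A A: +{b}
  S: {a,b,d}  A: {a}  B: {a,d}  C: {b,d}
round 2: done
  S: {a,b,d}  A: {a}  B: {a,d}  C: {b,d}

FIRST(S) = ["a", "b", "d"]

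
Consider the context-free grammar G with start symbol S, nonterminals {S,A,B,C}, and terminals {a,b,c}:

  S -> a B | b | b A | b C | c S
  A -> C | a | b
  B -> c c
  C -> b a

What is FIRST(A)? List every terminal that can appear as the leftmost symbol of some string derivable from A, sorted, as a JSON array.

FIRST iteration:
round 1:
  A via A→a: +{a}
  A via A→b: +{b}
  B via B→c c: +{c}
  C via C→b a: +{b}
  S via S→a B: +{a}
  S via S→b: +{b}
  S via S→c S: +{c}
  S: {a,b,c}  A: {a,b}  B: {c}  C: {b}
round 2: (stable)
  S: {a,b,c}  A: {a,b}  B: {c}  C: {b}

FIRST(A) = ["a", "b"]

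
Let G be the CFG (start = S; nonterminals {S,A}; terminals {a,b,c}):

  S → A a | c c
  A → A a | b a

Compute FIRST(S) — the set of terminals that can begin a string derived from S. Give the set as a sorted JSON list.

FIRST iteration:
round 1:
  A via A→b a: +{b}
  S via S→A a: +{b}
  S via S→c c: +{c}
  FIRST(S)={b,c}  FIRST(A)={b}
round 2: — fixpoint
  FIRST(S)={b,c}  FIRST(A)={b}

FIRST(S) = ["b", "c"]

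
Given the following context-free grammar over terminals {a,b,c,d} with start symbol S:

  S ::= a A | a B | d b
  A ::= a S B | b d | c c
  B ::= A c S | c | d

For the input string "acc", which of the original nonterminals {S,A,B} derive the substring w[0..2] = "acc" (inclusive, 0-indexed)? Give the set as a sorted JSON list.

CNF form of G:
  S -> T0 A | T0 B | T2 T1
  A -> T0 X4 | T1 T2 | T3 T3
  B -> A X5 | c | d
  T0 -> a
  T1 -> b
  T2 -> d
  T3 -> c
  X4 -> S B
  X5 -> T3 S

CYK table (by increasing span) — only the sub-triangle for w[0..2]:
  T[0,0] 'a' = {T0}  orig:{}
  T[1,1] 'c' = {B,T3}  orig:{B}
  T[2,2] 'c' = {B,T3}  orig:{B}
  T[0,1] 'ac' = {S}
  T[1,2] 'cc' = {A}
  T[0,2] 'acc' = {S,X4}  orig:{S}

Original NTs in T[0,2] deriving "acc": ["S"]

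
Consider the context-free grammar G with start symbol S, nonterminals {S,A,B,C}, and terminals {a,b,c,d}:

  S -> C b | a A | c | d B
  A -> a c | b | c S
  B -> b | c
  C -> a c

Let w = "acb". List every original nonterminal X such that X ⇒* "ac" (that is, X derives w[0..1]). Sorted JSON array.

Convert to CNF:
  S -> C T2 | T0 A | T3 B | c
  A -> T0 T1 | T1 S | b
  B -> b | c
  C -> T0 T1
  T0 -> a
  T1 -> c
  T2 -> b
  T3 -> d

CYK fill, restricted to cells inside w[0..1]:
  cell(0,0) a: {T0}  orig:{}
  cell(1,1) c: {B,S,T1}  orig:{B,S}
  cell(0,1) ac: {A,C}

Original NTs in T[0,1] deriving "ac": ["A", "C"]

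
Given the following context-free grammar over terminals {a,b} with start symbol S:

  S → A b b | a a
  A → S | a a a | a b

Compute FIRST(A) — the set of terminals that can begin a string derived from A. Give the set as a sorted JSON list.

FIRST sets, iterate to fixpoint:
[1]
  A via A→a a a: +{a}
  S via S→A b b: +{a}
  FIRST[S]={a}  FIRST[A]={a}
[2] done
  FIRST[S]={a}  FIRST[A]={a}

FIRST(A) = ["a"]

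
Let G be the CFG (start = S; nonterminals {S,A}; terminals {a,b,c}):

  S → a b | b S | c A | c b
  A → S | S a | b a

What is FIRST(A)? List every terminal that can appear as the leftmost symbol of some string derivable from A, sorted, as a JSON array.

FIRST sets, iterate to fixpoint:
[1]
  A via A→b a: +{b}
  S via S→a b: +{a}
  S via S→b S: +{b}
  S via S→c A: +{c}
  FIRST[S]={a,b,c}  FIRST[A]={b}
[2]
  A via A→S: +{a,c}
  FIRST[S]={a,b,c}  FIRST[A]={a,b,c}
[3] — fixpoint
  FIRST[S]={a,b,c}  FIRST[A]={a,b,c}

FIRST(A) = ["a", "b", "c"]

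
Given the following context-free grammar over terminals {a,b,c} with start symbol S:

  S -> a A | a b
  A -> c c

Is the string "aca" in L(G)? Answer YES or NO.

Convert to CNF:
  S -> T1 A | T1 T2
  A -> T0 T0
  T0 -> c
  T1 -> a
  T2 -> b

CYK table (by increasing span):
  [0..0]={T1}  "a"  orig:{}
  [1..1]={T0}  "c"  orig:{}
  [2..2]={T1}  "a"  orig:{}
  [0..1]=∅  "ac"
  [1..2]=∅  "ca"
  [0..2]=∅  "aca"

S ∉ T[0,2] ⇒ NO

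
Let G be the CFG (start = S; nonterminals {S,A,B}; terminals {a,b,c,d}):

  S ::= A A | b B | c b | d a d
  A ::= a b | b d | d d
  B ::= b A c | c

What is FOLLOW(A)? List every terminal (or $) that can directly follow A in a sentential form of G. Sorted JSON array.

FIRST iteration:
iter 1:
  A via A→a b: +{a}
  A via A→b d: +{b}
  A via A→d d: +{d}
  B via B→b A c: +{b}
  B via B→c: +{c}
  S via S→A A: +{a,b,d}
  S via S→c b: +{c}
  FIRST(S)={a,b,c,d}  FIRST(A)={a,b,d}  FIRST(B)={b,c}
iter 2: — fixpoint
  FIRST(S)={a,b,c,d}  FIRST(A)={a,b,d}  FIRST(B)={b,c}

FOLLOW sets:
initialize: $ ∈ FOLLOW(S)
pass 1:
  B→b A c: FOLLOW(A) ⊇ FIRST(c) = {c}; new: +{c}
  S→A A: FOLLOW(A) ⊇ FIRST(A) = {a,b,d}; new: +{a,b,d}
  S→A A: FOLLOW(A) ⊇ FOLLOW(S) ⊇ {$}; new: +{$}
  S→b B: FOLLOW(B) ⊇ FOLLOW(S) ⊇ {$}; new: +{$}
  FOLLOW[S]={$}  FOLLOW[A]={$,a,b,c,d}  FOLLOW[B]={$}
pass 2: (stable)
  FOLLOW[S]={$}  FOLLOW[A]={$,a,b,c,d}  FOLLOW[B]={$}

FOLLOW(A) = ["$", "a", "b", "c", "d"]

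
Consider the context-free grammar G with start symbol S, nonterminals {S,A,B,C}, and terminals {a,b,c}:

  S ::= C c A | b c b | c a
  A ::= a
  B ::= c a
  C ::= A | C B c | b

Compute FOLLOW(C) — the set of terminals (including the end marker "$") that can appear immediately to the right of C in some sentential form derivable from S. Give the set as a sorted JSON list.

FIRST iteration:
[1]
  A via A→a: +{a}
  B via B→c a: +{c}
  C via C→A: +{a}
  C via C→b: +{b}
  S via S→C c A: +{a,b}
  S via S→c a: +{c}
  FIRST(S)={a,b,c}  FIRST(A)={a}  FIRST(B)={c}  FIRST(C)={a,b}
[2] (stable)
  FIRST(S)={a,b,c}  FIRST(A)={a}  FIRST(B)={c}  FIRST(C)={a,b}

FOLLOW sets:
seed FOLLOW(S) with $
iter 1:
  C→C B c: FOLLOW(C) ⊇ FIRST(B) = {c}; new: +{c}
  C→C B c: FOLLOW(B) ⊇ FIRST(c) = {c}; new: +{c}
  S→C c A: FOLLOW(A) ⊇ FOLLOW(S) ⊇ {$}; new: +{$}
  FOLLOW(S)={$}  FOLLOW(A)={$}  FOLLOW(B)={c}  FOLLOW(C)={c}
iter 2:
  C→A: FOLLOW(A) ⊇ FOLLOW(C) ⊇ {c}; new: +{c}
  FOLLOW(S)={$}  FOLLOW(A)={$,c}  FOLLOW(B)={c}  FOLLOW(C)={c}
iter 3: (stable)
  FOLLOW(S)={$}  FOLLOW(A)={$,c}  FOLLOW(B)={c}  FOLLOW(C)={c}

FOLLOW(C) = ["c"]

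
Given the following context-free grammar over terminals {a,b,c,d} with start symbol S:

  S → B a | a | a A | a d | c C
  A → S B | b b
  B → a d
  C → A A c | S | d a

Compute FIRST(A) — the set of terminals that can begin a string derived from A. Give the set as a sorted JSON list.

FIRST iteration:
[1]
  A via A→b b: +{b}
  B via B→a d: +{a}
  C via C→A A c: +{b}
  C via C→d a: +{d}
  S via S→B a: +{a}
  S via S→c C: +{c}
  FIRST(S)={a,c}  FIRST(A)={b}  FIRST(B)={a}  FIRST(C)={b,d}
[2]
  A via A→S B: +{a,c}
  C via C→A A c: +{a,c}
  FIRST(S)={a,c}  FIRST(A)={a,b,c}  FIRST(B)={a}  FIRST(C)={a,b,c,d}
[3] — fixpoint
  FIRST(S)={a,c}  FIRST(A)={a,b,c}  FIRST(B)={a}  FIRST(C)={a,b,c,d}

FIRST(A) = ["a", "b", "c"]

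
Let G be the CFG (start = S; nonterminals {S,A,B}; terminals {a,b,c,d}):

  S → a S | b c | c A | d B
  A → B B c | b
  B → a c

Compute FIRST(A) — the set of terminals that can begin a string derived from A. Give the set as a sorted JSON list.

FIRST iteration:
pass 1:
  A via A→b: +{b}
  B via B→a c: +{a}
  S via S→a S: +{a}
  S via S→b c: +{b}
  S via S→c A: +{c}
  S via S→d B: +{d}
  FIRST(S)={a,b,c,d}  FIRST(A)={b}  FIRST(B)={a}
pass 2:
  A via A→B B c: +{a}
  FIRST(S)={a,b,c,d}  FIRST(A)={a,b}  FIRST(B)={a}
pass 3: done
  FIRST(S)={a,b,c,d}  FIRST(A)={a,b}  FIRST(B)={a}

FIRST(A) = ["a", "b"]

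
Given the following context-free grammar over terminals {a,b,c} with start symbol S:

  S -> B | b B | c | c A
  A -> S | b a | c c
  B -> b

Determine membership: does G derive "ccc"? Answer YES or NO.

CNF form of G:
  S -> T0 B | T2 A | b | c
  A -> T0 B | T0 T1 | T2 A | T2 T2 | b | c
  B -> b
  T0 -> b
  T1 -> a
  T2 -> c

Fill CYK table bottom-up:
  cell(0,0) c: {A,S,T2}  orig:{A,S}
  cell(1,1) c: {A,S,T2}  orig:{A,S}
  cell(2,2) c: {A,S,T2}  orig:{A,S}
  cell(0,1) cc: {A,S}
  cell(1,2) cc: {A,S}
  cell(0,2) ccc: {A,S}

S ∈ T[0,2] ⇒ YES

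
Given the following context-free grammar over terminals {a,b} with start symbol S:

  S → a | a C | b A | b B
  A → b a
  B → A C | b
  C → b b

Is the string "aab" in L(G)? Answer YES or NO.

Convert to CNF:
  S -> T0 A | T0 B | T1 C | a
  A -> T0 T1
  B -> A C | b
  C -> T0 T0
  T0 -> b
  T1 -> a

CYK fill:
  T[0,0] 'a' = {S,T1}  orig:{S}
  T[1,1] 'a' = {S,T1}  orig:{S}
  T[2,2] 'b' = {B,T0}  orig:{B}
  T[0,1] 'aa' = ∅
  T[1,2] 'ab' = ∅
  T[0,2] 'aab' = ∅

S ∉ T[0,2] ⇒ NO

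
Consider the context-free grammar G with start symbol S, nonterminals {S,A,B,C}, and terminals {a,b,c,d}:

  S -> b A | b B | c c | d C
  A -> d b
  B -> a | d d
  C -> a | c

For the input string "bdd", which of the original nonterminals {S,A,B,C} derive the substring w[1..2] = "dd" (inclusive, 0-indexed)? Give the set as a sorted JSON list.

CNF form of G:
  S -> T0 C | T1 A | T1 B | T2 T2
  A -> T0 T1
  B -> T0 T0 | a
  C -> a | c
  T0 -> d
  T1 -> b
  T2 -> c

CYK table (by increasing span) (cells [i..j] with 1 ≤ i ≤ j ≤ 2 only):
  [1..1]={T0}  "d"  orig:{}
  [2..2]={T0}  "d"  orig:{}
  [1..2]={B}  "dd"

Original NTs in T[1,2] deriving "dd": ["B"]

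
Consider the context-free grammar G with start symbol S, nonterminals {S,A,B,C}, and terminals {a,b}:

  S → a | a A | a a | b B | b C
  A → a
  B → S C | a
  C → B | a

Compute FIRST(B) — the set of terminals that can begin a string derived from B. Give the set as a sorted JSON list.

FIRST sets, iterate to fixpoint:
iter 1:
  A via A→a: +{a}
  B via B→a: +{a}
  C via C→B: +{a}
  S via S→a: +{a}
  S via S→b B: +{b}
  FIRST[S]={a,b}  FIRST[A]={a}  FIRST[B]={a}  FIRST[C]={a}
iter 2:
  B via B→S C: +{b}
  C via C→B: +{b}
  FIRST[S]={a,b}  FIRST[A]={a}  FIRST[B]={a,b}  FIRST[C]={a,b}
iter 3: done
  FIRST[S]={a,b}  FIRST[A]={a}  FIRST[B]={a,b}  FIRST[C]={a,b}

FIRST(B) = ["a", "b"]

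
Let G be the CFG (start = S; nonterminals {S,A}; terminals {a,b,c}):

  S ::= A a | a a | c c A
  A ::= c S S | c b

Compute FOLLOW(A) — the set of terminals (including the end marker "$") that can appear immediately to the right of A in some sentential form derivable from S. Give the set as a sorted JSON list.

Compute FIRST by fixpoint:
pass 1:
  A via A→c S S: +{c}
  S via S→A a: +{c}
  S via S→a a: +{a}
  FIRST[S]={a,c}  FIRST[A]={c}
pass 2: (stable)
  FIRST[S]={a,c}  FIRST[A]={c}

FOLLOW iteration:
initialize: $ ∈ FOLLOW(S)
iter 1:
  A→c S S: FOLLOW(S) ⊇ FIRST(S) = {a,c}; new: +{a,c}
  S→A a: FOLLOW(A) ⊇ FIRST(a) = {a}; new: +{a}
  S→c c A: FOLLOW(A) ⊇ FOLLOW(S) ⊇ {$,a,c}; new: +{$,c}
  FOLLOW[S]={$,a,c}  FOLLOW[A]={$,a,c}
iter 2: — fixpoint
  FOLLOW[S]={$,a,c}  FOLLOW[A]={$,a,c}

FOLLOW(A) = ["$", "a", "c"]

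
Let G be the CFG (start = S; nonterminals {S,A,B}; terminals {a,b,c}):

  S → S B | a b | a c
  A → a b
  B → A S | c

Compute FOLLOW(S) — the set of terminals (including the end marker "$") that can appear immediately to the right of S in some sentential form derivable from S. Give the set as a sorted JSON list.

Compute FIRST by fixpoint:
iter 1:
  A via A→a b: +{a}
  B via B→A S: +{a}
  B via B→c: +{c}
  S via S→a b: +{a}
  FIRST(S)={a}  FIRST(A)={a}  FIRST(B)={a,c}
iter 2: — fixpoint
  FIRST(S)={a}  FIRST(A)={a}  FIRST(B)={a,c}

Compute FOLLOW by fixpoint:
initialize: $ ∈ FOLLOW(S)
iter 1:
  B→A S: FOLLOW(A) ⊇ FIRST(S) = {a}; new: +{a}
  S→S B: FOLLOW(S) ⊇ FIRST(B) = {a,c}; new: +{a,c}
  S→S B: FOLLOW(B) ⊇ FOLLOW(S) ⊇ {$,a,c}; new: +{$,a,c}
  FOLLOW(S)={$,a,c}  FOLLOW(A)={a}  FOLLOW(B)={$,a,c}
iter 2: (no change)
  FOLLOW(S)={$,a,c}  FOLLOW(A)={a}  FOLLOW(B)={$,a,c}

FOLLOW(S) = ["$", "a", "c"]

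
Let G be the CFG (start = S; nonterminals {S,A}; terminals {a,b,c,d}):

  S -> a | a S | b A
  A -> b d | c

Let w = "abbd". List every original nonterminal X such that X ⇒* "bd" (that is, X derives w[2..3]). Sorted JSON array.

CNF form of G:
  S -> T0 A | T2 S | a
  A -> T0 T1 | c
  T0 -> b
  T1 -> d
  T2 -> a

CYK fill (cells [i..j] with 2 ≤ i ≤ j ≤ 3 only):
  [2..2]={T0}  "b"  orig:{}
  [3..3]={T1}  "d"  orig:{}
  [2..3]={A}  "bd"

Original NTs in T[2,3] deriving "bd": ["A"]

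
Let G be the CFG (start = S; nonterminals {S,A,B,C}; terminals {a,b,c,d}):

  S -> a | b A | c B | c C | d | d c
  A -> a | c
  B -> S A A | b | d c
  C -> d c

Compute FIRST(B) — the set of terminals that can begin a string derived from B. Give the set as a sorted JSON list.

Compute FIRST by fixpoint:
pass 1:
  A via A→a: +{a}
  A via A→c: +{c}
  B via B→b: +{b}
  B via B→d c: +{d}
  C via C→d c: +{d}
  S via S→a: +{a}
  S via S→b A: +{b}
  S via S→c B: +{c}
  S via S→d: +{d}
  S: {a,b,c,d}  A: {a,c}  B: {b,d}  C: {d}
pass 2:
  B via B→S A A: +{a,c}
  S: {a,b,c,d}  A: {a,c}  B: {a,b,c,d}  C: {d}
pass 3: (stable)
  S: {a,b,c,d}  A: {a,c}  B: {a,b,c,d}  C: {d}

FIRST(B) = ["a", "b", "c", "d"]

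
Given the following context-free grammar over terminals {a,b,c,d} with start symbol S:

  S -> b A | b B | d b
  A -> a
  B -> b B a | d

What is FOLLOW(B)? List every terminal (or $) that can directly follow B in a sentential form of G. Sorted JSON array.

Compute FIRST by fixpoint:
iter 1:
  A via A→a: +{a}
  B via B→b B a: +{b}
  B via B→d: +{d}
  S via S→b A: +{b}
  S via S→d b: +{d}
  S: {b,d}  A: {a}  B: {b,d}
iter 2: done
  S: {b,d}  A: {a}  B: {b,d}

FOLLOW iteration:
initialize: $ ∈ FOLLOW(S)
pass 1:
  B→b B a: FOLLOW(B) ⊇ FIRST(a) = {a}; new: +{a}
  S→b A: FOLLOW(A) ⊇ FOLLOW(S) ⊇ {$}; new: +{$}
  S→b B: FOLLOW(B) ⊇ FOLLOW(S) ⊇ {$}; new: +{$}
  FOLLOW(S)={$}  FOLLOW(A)={$}  FOLLOW(B)={$,a}
pass 2: done
  FOLLOW(S)={$}  FOLLOW(A)={$}  FOLLOW(B)={$,a}

FOLLOW(B) = ["$", "a"]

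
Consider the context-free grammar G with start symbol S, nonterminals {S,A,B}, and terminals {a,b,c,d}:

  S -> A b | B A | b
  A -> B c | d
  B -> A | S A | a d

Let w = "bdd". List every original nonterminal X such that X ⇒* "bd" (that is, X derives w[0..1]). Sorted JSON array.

Convert to CNF:
  S -> A T3 | B A | b
  A -> B T0 | d
  B -> B T0 | S A | T1 T2 | d
  T0 -> c
  T1 -> a
  T2 -> d
  T3 -> b

Fill CYK table bottom-up (cells [i..j] with 0 ≤ i ≤ j ≤ 1 only):
  T[0,0] 'b' = {S,T3}  orig:{S}
  T[1,1] 'd' = {A,B,T2}  orig:{A,B}
  T[0,1] 'bd' = {B}

Original NTs in T[0,1] deriving "bd": ["B"]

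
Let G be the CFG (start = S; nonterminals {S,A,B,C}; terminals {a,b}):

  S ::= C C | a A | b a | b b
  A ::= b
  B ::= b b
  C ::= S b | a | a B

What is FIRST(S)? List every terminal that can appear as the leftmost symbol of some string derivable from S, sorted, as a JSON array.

FIRST sets, iterate to fixpoint:
iter 1:
  A via A→b: +{b}
  B via B→b b: +{b}
  C via C→a: +{a}
  S via S→C C: +{a}
  S via S→b a: +{b}
  S: {a,b}  A: {b}  B: {b}  C: {a}
iter 2:
  C via C→S b: +{b}
  S: {a,b}  A: {b}  B: {b}  C: {a,b}
iter 3: (no change)
  S: {a,b}  A: {b}  B: {b}  C: {a,b}

FIRST(S) = ["a", "b"]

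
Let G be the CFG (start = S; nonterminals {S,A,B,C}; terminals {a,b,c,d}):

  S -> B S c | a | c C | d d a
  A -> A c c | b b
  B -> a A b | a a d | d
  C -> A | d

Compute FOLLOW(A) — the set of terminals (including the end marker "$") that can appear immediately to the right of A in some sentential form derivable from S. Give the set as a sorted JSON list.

Compute FIRST by fixpoint:
pass 1:
  A via A→b b: +{b}
  B via B→a A b: +{a}
  B via B→d: +{d}
  C via C→A: +{b}
  C via C→d: +{d}
  S via S→B S c: +{a,d}
  S via S→c C: +{c}
  FIRST[S]={a,c,d}  FIRST[A]={b}  FIRST[B]={a,d}  FIRST[C]={b,d}
pass 2: (stable)
  FIRST[S]={a,c,d}  FIRST[A]={b}  FIRST[B]={a,d}  FIRST[C]={b,d}

FOLLOW iteration:
initialize: $ ∈ FOLLOW(S)
pass 1:
  A→A c c: FOLLOW(A) ⊇ FIRST(c) = {c}; new: +{c}
  B→a A b: FOLLOW(A) ⊇ FIRST(b) = {b}; new: +{b}
  S→B S c: FOLLOW(B) ⊇ FIRST(S) = {a,c,d}; new: +{a,c,d}
  S→B S c: FOLLOW(S) ⊇ FIRST(c) = {c}; new: +{c}
  S→c C: FOLLOW(C) ⊇ FOLLOW(S) ⊇ {$,c}; new: +{$,c}
  FOLLOW[S]={$,c}  FOLLOW[A]={b,c}  FOLLOW[B]={a,c,d}  FOLLOW[C]={$,c}
pass 2:
  C→A: FOLLOW(A) ⊇ FOLLOW(C) ⊇ {$,c}; new: +{$}
  FOLLOW[S]={$,c}  FOLLOW[A]={$,b,c}  FOLLOW[B]={a,c,d}  FOLLOW[C]={$,c}
pass 3: (stable)
  FOLLOW[S]={$,c}  FOLLOW[A]={$,b,c}  FOLLOW[B]={a,c,d}  FOLLOW[C]={$,c}

FOLLOW(A) = ["$", "b", "c"]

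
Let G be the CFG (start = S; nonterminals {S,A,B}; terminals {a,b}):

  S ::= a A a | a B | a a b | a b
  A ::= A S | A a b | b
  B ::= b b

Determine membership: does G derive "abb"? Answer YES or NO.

CNF form of G:
  S -> T0 B | T0 T1 | T0 X3 | T0 X4
  A -> A S | A X2 | b
  B -> T1 T1
  T0 -> a
  T1 -> b
  X2 -> T0 T1
  X3 -> A T0
  X4 -> T0 T1

CYK table (by increasing span):
  T[0,0] 'a' = {T0}  orig:{}
  T[1,1] 'b' = {A,T1}  orig:{A}
  T[2,2] 'b' = {A,T1}  orig:{A}
  T[0,1] 'ab' = {S,X2,X4}  orig:{S}
  T[1,2] 'bb' = {B}
  T[0,2] 'abb' = {S}

S ∈ T[0,2] ⇒ YES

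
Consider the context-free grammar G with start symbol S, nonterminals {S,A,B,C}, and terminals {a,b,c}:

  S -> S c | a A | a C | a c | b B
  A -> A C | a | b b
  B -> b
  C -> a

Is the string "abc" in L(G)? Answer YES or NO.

CNF form of G:
  S -> S T1 | T0 B | T2 A | T2 C | T2 T1
  A -> A C | T0 T0 | a
  B -> b
  C -> a
  T0 -> b
  T1 -> c
  T2 -> a

Fill CYK table bottom-up:
  [0..0]={A,C,T2}  "a"  orig:{A,C}
  [1..1]={B,T0}  "b"  orig:{B}
  [2..2]={T1}  "c"  orig:{}
  [0..1]=∅  "ab"
  [1..2]=∅  "bc"
  [0..2]=∅  "abc"

S ∉ T[0,2] ⇒ NO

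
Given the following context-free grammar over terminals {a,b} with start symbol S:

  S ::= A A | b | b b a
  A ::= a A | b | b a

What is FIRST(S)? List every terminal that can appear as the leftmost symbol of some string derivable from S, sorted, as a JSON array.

Compute FIRST by fixpoint:
round 1:
  A via A→a A: +{a}
  A via A→b: +{b}
  S via S→A A: +{a,b}
  S: {a,b}  A: {a,b}
round 2: (no change)
  S: {a,b}  A: {a,b}

FIRST(S) = ["a", "b"]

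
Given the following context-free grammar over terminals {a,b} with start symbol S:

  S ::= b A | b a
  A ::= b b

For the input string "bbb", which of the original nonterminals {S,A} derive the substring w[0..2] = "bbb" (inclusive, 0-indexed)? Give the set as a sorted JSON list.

CNF form of G:
  S -> T0 A | T0 T1
  A -> T0 T0
  T0 -> b
  T1 -> a

Fill CYK table bottom-up, restricted to cells inside w[0..2]:
  [0..0]={T0}  "b"  orig:{}
  [1..1]={T0}  "b"  orig:{}
  [2..2]={T0}  "b"  orig:{}
  [0..1]={A}  "bb"
  [1..2]={A}  "bb"
  [0..2]={S}  "bbb"

Original NTs in T[0,2] deriving "bbb": ["S"]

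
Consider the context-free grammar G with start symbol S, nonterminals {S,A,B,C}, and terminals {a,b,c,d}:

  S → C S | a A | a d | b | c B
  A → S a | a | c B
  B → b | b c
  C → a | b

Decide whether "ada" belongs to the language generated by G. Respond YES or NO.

Convert to CNF:
  S -> C S | T0 A | T0 T3 | T1 B | b
  A -> S T0 | T1 B | a
  B -> T2 T1 | b
  C -> a | b
  T0 -> a
  T1 -> c
  T2 -> b
  T3 -> d

CYK table (by increasing span):
  T[0,0] 'a' = {A,C,T0}  orig:{A,C}
  T[1,1] 'd' = {T3}  orig:{}
  T[2,2] 'a' = {A,C,T0}  orig:{A,C}
  T[0,1] 'ad' = {S}
  T[1,2] 'da' = ∅
  T[0,2] 'ada' = {A}

S ∉ T[0,2] ⇒ NO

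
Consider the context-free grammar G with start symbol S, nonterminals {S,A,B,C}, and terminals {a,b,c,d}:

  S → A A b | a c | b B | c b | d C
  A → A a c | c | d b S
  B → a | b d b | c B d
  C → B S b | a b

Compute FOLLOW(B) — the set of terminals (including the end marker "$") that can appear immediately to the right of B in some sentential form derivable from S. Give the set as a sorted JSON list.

FIRST sets, iterate to fixpoint:
pass 1:
  A via A→c: +{c}
  A via A→d b S: +{d}
  B via B→a: +{a}
  B via B→b d b: +{b}
  B via B→c B d: +{c}
  C via C→B S b: +{a,b,c}
  S via S→A A b: +{c,d}
  S via S→a c: +{a}
  S via S→b B: +{b}
  FIRST[S]={a,b,c,d}  FIRST[A]={c,d}  FIRST[B]={a,b,c}  FIRST[C]={a,b,c}
pass 2: (no change)
  FIRST[S]={a,b,c,d}  FIRST[A]={c,d}  FIRST[B]={a,b,c}  FIRST[C]={a,b,c}

FOLLOW sets:
FOLLOW(S) := {$}
pass 1:
  A→A a c: FOLLOW(A) ⊇ FIRST(a) = {a}; new: +{a}
  A→d b S: FOLLOW(S) ⊇ FOLLOW(A) ⊇ {a}; new: +{a}
  B→c B d: FOLLOW(B) ⊇ FIRST(d) = {d}; new: +{d}
  C→B S b: FOLLOW(B) ⊇ FIRST(S) = {a,b,c,d}; new: +{a,b,c}
  C→B S b: FOLLOW(S) ⊇ FIRST(b) = {b}; new: +{b}
  S→A A b: FOLLOW(A) ⊇ FIRST(A) = {c,d}; new: +{c,d}
  S→A A b: FOLLOW(A) ⊇ FIRST(b) = {b}; new: +{b}
  S→b B: FOLLOW(B) ⊇ FOLLOW(S) ⊇ {$,a,b}; new: +{$}
  S→d C: FOLLOW(C) ⊇ FOLLOW(S) ⊇ {$,a,b}; new: +{$,a,b}
  FOLLOW[S]={$,a,b}  FOLLOW[A]={a,b,c,d}  FOLLOW[B]={$,a,b,c,d}  FOLLOW[C]={$,a,b}
pass 2:
  A→d b S: FOLLOW(S) ⊇ FOLLOW(A) ⊇ {a,b,c,d}; new: +{c,d}
  S→d C: FOLLOW(C) ⊇ FOLLOW(S) ⊇ {$,a,b,c,d}; new: +{c,d}
  FOLLOW[S]={$,a,b,c,d}  FOLLOW[A]={a,b,c,d}  FOLLOW[B]={$,a,b,c,d}  FOLLOW[C]={$,a,b,c,d}
pass 3: done
  FOLLOW[S]={$,a,b,c,d}  FOLLOW[A]={a,b,c,d}  FOLLOW[B]={$,a,b,c,d}  FOLLOW[C]={$,a,b,c,d}

FOLLOW(B) = ["$", "a", "b", "c", "d"]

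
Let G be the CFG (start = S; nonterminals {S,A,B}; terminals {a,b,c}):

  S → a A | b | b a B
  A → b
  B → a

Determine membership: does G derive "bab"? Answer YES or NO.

CNF form of G:
  S -> T0 A | T1 X2 | b
  A -> b
  B -> a
  T0 -> a
  T1 -> b
  X2 -> T0 B

CYK fill:
  [0..0]={A,S,T1}  "b"  orig:{A,S}
  [1..1]={B,T0}  "a"  orig:{B}
  [2..2]={A,S,T1}  "b"  orig:{A,S}
  [0..1]=∅  "ba"
  [1..2]={S}  "ab"
  [0..2]=∅  "bab"

S ∉ T[0,2] ⇒ NO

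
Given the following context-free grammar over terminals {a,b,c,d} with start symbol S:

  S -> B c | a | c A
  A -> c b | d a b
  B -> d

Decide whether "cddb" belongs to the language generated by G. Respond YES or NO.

CNF form of G:
  S -> B T0 | T0 A | a
  A -> T0 T1 | T2 X4
  B -> d
  T0 -> c
  T1 -> b
  T2 -> d
  T3 -> a
  X4 -> T3 T1

CYK fill:
  T[0,0] 'c' = {T0}  orig:{}
  T[1,1] 'd' = {B,T2}  orig:{B}
  T[2,2] 'd' = {B,T2}  orig:{B}
  T[3,3] 'b' = {T1}  orig:{}
  T[0,1] 'cd' = ∅
  T[1,2] 'dd' = ∅
  T[2,3] 'db' = ∅
  T[0,2] 'cdd' = ∅
  T[1,3] 'ddb' = ∅
  T[0,3] 'cddb' = ∅

S ∉ T[0,3] ⇒ NO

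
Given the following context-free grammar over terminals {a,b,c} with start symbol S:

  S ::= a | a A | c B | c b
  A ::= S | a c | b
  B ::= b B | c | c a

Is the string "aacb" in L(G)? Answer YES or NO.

Convert to CNF:
  S -> T0 A | T1 B | T1 T2 | a
  A -> T0 A | T0 T1 | T1 B | T1 T2 | a | b
  B -> T1 T0 | T2 B | c
  T0 -> a
  T1 -> c
  T2 -> b

CYK fill:
  T[0,0] 'a' = {A,S,T0}  orig:{A,S}
  T[1,1] 'a' = {A,S,T0}  orig:{A,S}
  T[2,2] 'c' = {B,T1}  orig:{B}
  T[3,3] 'b' = {A,T2}  orig:{A}
  T[0,1] 'aa' = {A,S}
  T[1,2] 'ac' = {A}
  T[2,3] 'cb' = {A,S}
  T[0,2] 'aac' = {A,S}
  T[1,3] 'acb' = {A,S}
  T[0,3] 'aacb' = {A,S}

S ∈ T[0,3] ⇒ YES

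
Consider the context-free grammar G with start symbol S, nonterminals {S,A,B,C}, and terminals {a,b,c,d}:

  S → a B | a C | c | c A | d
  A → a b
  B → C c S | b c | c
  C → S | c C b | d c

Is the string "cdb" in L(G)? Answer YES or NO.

CNF form of G:
  S -> T0 B | T0 C | T2 A | c | d
  A -> T0 T1
  B -> C X4 | T1 T2 | c
  C -> T0 B | T0 C | T2 A | T2 X5 | T3 T2 | c | d
  T0 -> a
  T1 -> b
  T2 -> c
  T3 -> d
  X4 -> T2 S
  X5 -> C T1

CYK table (by increasing span):
  cell(0,0) c: {B,C,S,T2}  orig:{B,C,S}
  cell(1,1) d: {C,S,T3}  orig:{C,S}
  cell(2,2) b: {T1}  orig:{}
  cell(0,1) cd: {X4}  orig:{}
  cell(1,2) db: {X5}  orig:{}
  cell(0,2) cdb: {C}

S ∉ T[0,2] ⇒ NO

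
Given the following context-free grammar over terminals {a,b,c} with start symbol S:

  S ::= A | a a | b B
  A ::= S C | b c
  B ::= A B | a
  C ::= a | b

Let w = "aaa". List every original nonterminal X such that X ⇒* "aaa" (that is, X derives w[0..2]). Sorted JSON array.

CNF form of G:
  S -> S C | T0 B | T0 T1 | T2 T2
  A -> S C | T0 T1
  B -> A B | a
  C -> a | b
  T0 -> b
  T1 -> c
  T2 -> a

CYK fill, restricted to cells inside w[0..2]:
  cell(0,0) a: {B,C,T2}  orig:{B,C}
  cell(1,1) a: {B,C,T2}  orig:{B,C}
  cell(2,2) a: {B,C,T2}  orig:{B,C}
  cell(0,1) aa: {S}
  cell(1,2) aa: {S}
  cell(0,2) aaa: {A,S}

Original NTs in T[0,2] deriving "aaa": ["A", "S"]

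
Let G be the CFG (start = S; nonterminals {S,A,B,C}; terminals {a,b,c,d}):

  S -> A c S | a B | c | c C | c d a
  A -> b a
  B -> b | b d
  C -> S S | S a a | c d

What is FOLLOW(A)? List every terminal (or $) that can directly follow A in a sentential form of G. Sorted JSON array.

Compute FIRST by fixpoint:
round 1:
  A via A→b a: +{b}
  B via B→b: +{b}
  C via C→c d: +{c}
  S via S→A c S: +{b}
  S via S→a B: +{a}
  S via S→c: +{c}
  FIRST[S]={a,b,c}  FIRST[A]={b}  FIRST[B]={b}  FIRST[C]={c}
round 2:
  C via C→S S: +{a,b}
  FIRST[S]={a,b,c}  FIRST[A]={b}  FIRST[B]={b}  FIRST[C]={a,b,c}
round 3: (no change)
  FIRST[S]={a,b,c}  FIRST[A]={b}  FIRST[B]={b}  FIRST[C]={a,b,c}

FOLLOW sets:
initialize: $ ∈ FOLLOW(S)
iter 1:
  C→S S: FOLLOW(S) ⊇ FIRST(S) = {a,b,c}; new: +{a,b,c}
  S→A c S: FOLLOW(A) ⊇ FIRST(c) = {c}; new: +{c}
  S→a B: FOLLOW(B) ⊇ FOLLOW(S) ⊇ {$,a,b,c}; new: +{$,a,b,c}
  S→c C: FOLLOW(C) ⊇ FOLLOW(S) ⊇ {$,a,b,c}; new: +{$,a,b,c}
  FOLLOW(S)={$,a,b,c}  FOLLOW(A)={c}  FOLLOW(B)={$,a,b,c}  FOLLOW(C)={$,a,b,c}
iter 2: (no change)
  FOLLOW(S)={$,a,b,c}  FOLLOW(A)={c}  FOLLOW(B)={$,a,b,c}  FOLLOW(C)={$,a,b,c}

FOLLOW(A) = ["c"]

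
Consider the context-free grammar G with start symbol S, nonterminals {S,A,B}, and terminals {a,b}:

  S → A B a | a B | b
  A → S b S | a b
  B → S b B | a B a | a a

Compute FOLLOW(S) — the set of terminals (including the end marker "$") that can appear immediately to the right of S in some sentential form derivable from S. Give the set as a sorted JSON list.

FIRST iteration:
round 1:
  A via A→a b: +{a}
  B via B→a B a: +{a}
  S via S→A B a: +{a}
  S via S→b: +{b}
  S: {a,b}  A: {a}  B: {a}
round 2:
  A via A→S b S: +{b}
  B via B→S b B: +{b}
  S: {a,b}  A: {a,b}  B: {a,b}
round 3: done
  S: {a,b}  A: {a,b}  B: {a,b}

FOLLOW sets:
FOLLOW(S) := {$}
round 1:
  A→S b S: FOLLOW(S) ⊇ FIRST(b) = {b}; new: +{b}
  B→a B a: FOLLOW(B) ⊇ FIRST(a) = {a}; new: +{a}
  S→A B a: FOLLOW(A) ⊇ FIRST(B) = {a,b}; new: +{a,b}
  S→a B: FOLLOW(B) ⊇ FOLLOW(S) ⊇ {$,b}; new: +{$,b}
  FOLLOW[S]={$,b}  FOLLOW[A]={a,b}  FOLLOW[B]={$,a,b}
round 2:
  A→S b S: FOLLOW(S) ⊇ FOLLOW(A) ⊇ {a,b}; new: +{a}
  FOLLOW[S]={$,a,b}  FOLLOW[A]={a,b}  FOLLOW[B]={$,a,b}
round 3: — fixpoint
  FOLLOW[S]={$,a,b}  FOLLOW[A]={a,b}  FOLLOW[B]={$,a,b}

FOLLOW(S) = ["$", "a", "b"]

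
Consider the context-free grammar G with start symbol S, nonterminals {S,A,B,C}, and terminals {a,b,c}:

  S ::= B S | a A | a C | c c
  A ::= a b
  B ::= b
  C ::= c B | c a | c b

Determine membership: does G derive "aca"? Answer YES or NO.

Convert to CNF:
  S -> B S | T0 A | T0 C | T2 T2
  A -> T0 T1
  B -> b
  C -> T2 B | T2 T0 | T2 T1
  T0 -> a
  T1 -> b
  T2 -> c

CYK table (by increasing span):
  cell(0,0) a: {T0}  orig:{}
  cell(1,1) c: {T2}  orig:{}
  cell(2,2) a: {T0}  orig:{}
  cell(0,1) ac: ∅
  cell(1,2) ca: {C}
  cell(0,2) aca: {S}

S ∈ T[0,2] ⇒ YES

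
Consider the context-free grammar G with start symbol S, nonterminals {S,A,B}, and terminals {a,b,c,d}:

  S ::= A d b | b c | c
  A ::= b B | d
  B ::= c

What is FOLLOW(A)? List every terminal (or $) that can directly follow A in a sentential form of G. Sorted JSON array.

FIRST sets, iterate to fixpoint:
iter 1:
  A via A→b B: +{b}
  A via A→d: +{d}
  B via B→c: +{c}
  S via S→A d b: +{b,d}
  S via S→c: +{c}
  FIRST(S)={b,c,d}  FIRST(A)={b,d}  FIRST(B)={c}
iter 2: (stable)
  FIRST(S)={b,c,d}  FIRST(A)={b,d}  FIRST(B)={c}

Compute FOLLOW by fixpoint:
initialize: $ ∈ FOLLOW(S)
[1]
  S→A d b: FOLLOW(A) ⊇ FIRST(d) = {d}; new: +{d}
  FOLLOW[S]={$}  FOLLOW[A]={d}  FOLLOW[B]={}
[2]
  A→b B: FOLLOW(B) ⊇ FOLLOW(A) ⊇ {d}; new: +{d}
  FOLLOW[S]={$}  FOLLOW[A]={d}  FOLLOW[B]={d}
[3] done
  FOLLOW[S]={$}  FOLLOW[A]={d}  FOLLOW[B]={d}

FOLLOW(A) = ["d"]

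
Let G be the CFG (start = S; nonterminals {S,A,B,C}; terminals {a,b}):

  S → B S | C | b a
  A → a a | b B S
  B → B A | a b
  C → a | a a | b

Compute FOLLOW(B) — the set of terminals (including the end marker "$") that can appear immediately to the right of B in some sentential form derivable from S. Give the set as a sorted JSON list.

FIRST sets, iterate to fixpoint:
[1]
  A via A→a a: +{a}
  A via A→b B S: +{b}
  B via B→a b: +{a}
  C via C→a: +{a}
  C via C→b: +{b}
  S via S→B S: +{a}
  S via S→C: +{b}
  S: {a,b}  A: {a,b}  B: {a}  C: {a,b}
[2] — fixpoint
  S: {a,b}  A: {a,b}  B: {a}  C: {a,b}

FOLLOW sets:
FOLLOW(S) := {$}
pass 1:
  A→b B S: FOLLOW(B) ⊇ FIRST(S) = {a,b}; new: +{a,b}
  B→B A: FOLLOW(A) ⊇ FOLLOW(B) ⊇ {a,b}; new: +{a,b}
  S→C: FOLLOW(C) ⊇ FOLLOW(S) ⊇ {$}; new: +{$}
  S: {$}  A: {a,b}  B: {a,b}  C: {$}
pass 2:
  A→b B S: FOLLOW(S) ⊇ FOLLOW(A) ⊇ {a,b}; new: +{a,b}
  S→C: FOLLOW(C) ⊇ FOLLOW(S) ⊇ {$,a,b}; new: +{a,b}
  S: {$,a,b}  A: {a,b}  B: {a,b}  C: {$,a,b}
pass 3: — fixpoint
  S: {$,a,b}  A: {a,b}  B: {a,b}  C: {$,a,b}

FOLLOW(B) = ["a", "b"]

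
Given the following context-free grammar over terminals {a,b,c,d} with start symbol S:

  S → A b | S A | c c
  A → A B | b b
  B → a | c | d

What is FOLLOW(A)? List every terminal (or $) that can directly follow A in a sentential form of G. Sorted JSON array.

FIRST iteration:
iter 1:
  A via A→b b: +{b}
  B via B→a: +{a}
  B via B→c: +{c}
  B via B→d: +{d}
  S via S→A b: +{b}
  S via S→c c: +{c}
  S: {b,c}  A: {b}  B: {a,c,d}
iter 2: — fixpoint
  S: {b,c}  A: {b}  B: {a,c,d}

FOLLOW sets:
seed FOLLOW(S) with $
round 1:
  A→A B: FOLLOW(A) ⊇ FIRST(B) = {a,c,d}; new: +{a,c,d}
  A→A B: FOLLOW(B) ⊇ FOLLOW(A) ⊇ {a,c,d}; new: +{a,c,d}
  S→A b: FOLLOW(A) ⊇ FIRST(b) = {b}; new: +{b}
  S→S A: FOLLOW(S) ⊇ FIRST(A) = {b}; new: +{b}
  S→S A: FOLLOW(A) ⊇ FOLLOW(S) ⊇ {$,b}; new: +{$}
  FOLLOW[S]={$,b}  FOLLOW[A]={$,a,b,c,d}  FOLLOW[B]={a,c,d}
round 2:
  A→A B: FOLLOW(B) ⊇ FOLLOW(A) ⊇ {$,a,b,c,d}; new: +{$,b}
  FOLLOW[S]={$,b}  FOLLOW[A]={$,a,b,c,d}  FOLLOW[B]={$,a,b,c,d}
round 3: (stable)
  FOLLOW[S]={$,b}  FOLLOW[A]={$,a,b,c,d}  FOLLOW[B]={$,a,b,c,d}

FOLLOW(A) = ["$", "a", "b", "c", "d"]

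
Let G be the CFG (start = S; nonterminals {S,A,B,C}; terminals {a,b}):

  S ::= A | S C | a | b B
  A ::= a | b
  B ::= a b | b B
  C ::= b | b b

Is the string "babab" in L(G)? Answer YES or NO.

Convert to CNF:
  S -> S C | T1 B | a | b
  A -> a | b
  B -> T0 T1 | T1 B
  C -> T1 T1 | b
  T0 -> a
  T1 -> b

CYK table (by increasing span):
  T[0,0] 'b' = {A,C,S,T1}  orig:{A,C,S}
  T[1,1] 'a' = {A,S,T0}  orig:{A,S}
  T[2,2] 'b' = {A,C,S,T1}  orig:{A,C,S}
  T[3,3] 'a' = {A,S,T0}  orig:{A,S}
  T[4,4] 'b' = {A,C,S,T1}  orig:{A,C,S}
  T[0,1] 'ba' = ∅
  T[1,2] 'ab' = {B,S}
  T[2,3] 'ba' = ∅
  T[3,4] 'ab' = {B,S}
  T[0,2] 'bab' = {B,S}
  T[1,3] 'aba' = ∅
  T[2,4] 'bab' = {B,S}
  T[0,3] 'baba' = ∅
  T[1,4] 'abab' = ∅
  T[0,4] 'babab' = ∅

S ∉ T[0,4] ⇒ NO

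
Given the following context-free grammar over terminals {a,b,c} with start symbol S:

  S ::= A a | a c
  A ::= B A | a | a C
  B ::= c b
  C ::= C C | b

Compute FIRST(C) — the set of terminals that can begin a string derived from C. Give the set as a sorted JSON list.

FIRST iteration:
[1]
  A via A→a: +{a}
  B via B→c b: +{c}
  C via C→b: +{b}
  S via S→A a: +{a}
  FIRST(S)={a}  FIRST(A)={a}  FIRST(B)={c}  FIRST(C)={b}
[2]
  A via A→B A: +{c}
  S via S→A a: +{c}
  FIRST(S)={a,c}  FIRST(A)={a,c}  FIRST(B)={c}  FIRST(C)={b}
[3] (no change)
  FIRST(S)={a,c}  FIRST(A)={a,c}  FIRST(B)={c}  FIRST(C)={b}

FIRST(C) = ["b"]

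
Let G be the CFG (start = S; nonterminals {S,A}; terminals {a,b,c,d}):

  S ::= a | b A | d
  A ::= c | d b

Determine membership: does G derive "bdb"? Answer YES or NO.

Convert to CNF:
  S -> T1 A | a | d
  A -> T0 T1 | c
  T0 -> d
  T1 -> b

CYK table (by increasing span):
  [0..0]={T1}  "b"  orig:{}
  [1..1]={S,T0}  "d"  orig:{S}
  [2..2]={T1}  "b"  orig:{}
  [0..1]=∅  "bd"
  [1..2]={A}  "db"
  [0..2]={S}  "bdb"

S ∈ T[0,2] ⇒ YES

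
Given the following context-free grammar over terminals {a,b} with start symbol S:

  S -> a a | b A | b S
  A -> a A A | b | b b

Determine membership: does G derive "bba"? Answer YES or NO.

CNF form of G:
  S -> T0 T0 | T1 A | T1 S
  A -> T0 X2 | T1 T1 | b
  T0 -> a
  T1 -> b
  X2 -> A A

CYK table (by increasing span):
  T[0,0] 'b' = {A,T1}  orig:{A}
  T[1,1] 'b' = {A,T1}  orig:{A}
  T[2,2] 'a' = {T0}  orig:{}
  T[0,1] 'bb' = {A,S,X2}  orig:{A,S}
  T[1,2] 'ba' = ∅
  T[0,2] 'bba' = ∅

S ∉ T[0,2] ⇒ NO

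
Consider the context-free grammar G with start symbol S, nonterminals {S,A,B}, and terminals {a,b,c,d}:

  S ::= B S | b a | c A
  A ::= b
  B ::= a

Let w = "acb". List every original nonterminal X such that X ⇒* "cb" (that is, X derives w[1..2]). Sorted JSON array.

Convert to CNF:
  S -> B S | T0 T1 | T2 A
  A -> b
  B -> a
  T0 -> b
  T1 -> a
  T2 -> c

CYK table (by increasing span) (cells [i..j] with 1 ≤ i ≤ j ≤ 2 only):
  T[1,1] 'c' = {T2}  orig:{}
  T[2,2] 'b' = {A,T0}  orig:{A}
  T[1,2] 'cb' = {S}

Original NTs in T[1,2] deriving "cb": ["S"]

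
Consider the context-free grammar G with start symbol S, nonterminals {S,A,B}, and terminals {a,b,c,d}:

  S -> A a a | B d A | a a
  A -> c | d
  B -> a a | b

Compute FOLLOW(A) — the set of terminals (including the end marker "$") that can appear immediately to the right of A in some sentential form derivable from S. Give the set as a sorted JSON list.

FIRST sets, iterate to fixpoint:
iter 1:
  A via A→c: +{c}
  A via A→d: +{d}
  B via B→a a: +{a}
  B via B→b: +{b}
  S via S→A a a: +{c,d}
  S via S→B d A: +{a,b}
  FIRST[S]={a,b,c,d}  FIRST[A]={c,d}  FIRST[B]={a,b}
iter 2: (no change)
  FIRST[S]={a,b,c,d}  FIRST[A]={c,d}  FIRST[B]={a,b}

Compute FOLLOW by fixpoint:
initialize: $ ∈ FOLLOW(S)
iter 1:
  S→A a a: FOLLOW(A) ⊇ FIRST(a) = {a}; new: +{a}
  S→B d A: FOLLOW(B) ⊇ FIRST(d) = {d}; new: +{d}
  S→B d A: FOLLOW(A) ⊇ FOLLOW(S) ⊇ {$}; new: +{$}
  S: {$}  A: {$,a}  B: {d}
iter 2: done
  S: {$}  A: {$,a}  B: {d}

FOLLOW(A) = ["$", "a"]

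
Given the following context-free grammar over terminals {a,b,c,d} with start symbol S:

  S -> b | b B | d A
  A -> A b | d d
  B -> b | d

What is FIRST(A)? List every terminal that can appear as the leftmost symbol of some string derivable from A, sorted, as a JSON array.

FIRST iteration:
round 1:
  A via A→d d: +{d}
  B via B→b: +{b}
  B via B→d: +{d}
  S via S→b: +{b}
  S via S→d A: +{d}
  S: {b,d}  A: {d}  B: {b,d}
round 2: — fixpoint
  S: {b,d}  A: {d}  B: {b,d}

FIRST(A) = ["d"]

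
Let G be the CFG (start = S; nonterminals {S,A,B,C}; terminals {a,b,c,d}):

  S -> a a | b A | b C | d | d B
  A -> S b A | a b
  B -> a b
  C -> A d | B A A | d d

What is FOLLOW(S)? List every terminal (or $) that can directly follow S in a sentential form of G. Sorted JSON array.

Compute FIRST by fixpoint:
pass 1:
  A via A→a b: +{a}
  B via B→a b: +{a}
  C via C→A d: +{a}
  C via C→d d: +{d}
  S via S→a a: +{a}
  S via S→b A: +{b}
  S via S→d: +{d}
  S: {a,b,d}  A: {a}  B: {a}  C: {a,d}
pass 2:
  A via A→S b A: +{b,d}
  C via C→A d: +{b}
  S: {a,b,d}  A: {a,b,d}  B: {a}  C: {a,b,d}
pass 3: (no change)
  S: {a,b,d}  A: {a,b,d}  B: {a}  C: {a,b,d}

FOLLOW sets:
FOLLOW(S) := {$}
[1]
  A→S b A: FOLLOW(S) ⊇ FIRST(b) = {b}; new: +{b}
  C→A d: FOLLOW(A) ⊇ FIRST(d) = {d}; new: +{d}
  C→B A A: FOLLOW(B) ⊇ FIRST(A) = {a,b,d}; new: +{a,b,d}
  C→B A A: FOLLOW(A) ⊇ FIRST(A) = {a,b,d}; new: +{a,b}
  S→b A: FOLLOW(A) ⊇ FOLLOW(S) ⊇ {$,b}; new: +{$}
  S→b C: FOLLOW(C) ⊇ FOLLOW(S) ⊇ {$,b}; new: +{$,b}
  S→d B: FOLLOW(B) ⊇ FOLLOW(S) ⊇ {$,b}; new: +{$}
  FOLLOW[S]={$,b}  FOLLOW[A]={$,a,b,d}  FOLLOW[B]={$,a,b,d}  FOLLOW[C]={$,b}
[2] (no change)
  FOLLOW[S]={$,b}  FOLLOW[A]={$,a,b,d}  FOLLOW[B]={$,a,b,d}  FOLLOW[C]={$,b}

FOLLOW(S) = ["$", "b"]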